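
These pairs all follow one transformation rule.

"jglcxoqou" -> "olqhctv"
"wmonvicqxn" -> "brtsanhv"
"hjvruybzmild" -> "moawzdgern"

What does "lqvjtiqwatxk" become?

Each output is the input with this applied: shift every letter 5 places forward in the alphabet (wrapping around), then delete the last 2 characters.
So "lqvjtiqwatxk" becomes "qvaoynvbfy".

qvaoynvbfy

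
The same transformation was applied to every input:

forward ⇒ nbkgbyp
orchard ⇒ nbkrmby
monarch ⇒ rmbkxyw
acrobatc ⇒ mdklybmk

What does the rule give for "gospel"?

vozcyq

The rule is to reverse the string, then shift every letter 10 places forward in the alphabet (wrapping around).
"gospel" → "lepsog" → "vozcyq".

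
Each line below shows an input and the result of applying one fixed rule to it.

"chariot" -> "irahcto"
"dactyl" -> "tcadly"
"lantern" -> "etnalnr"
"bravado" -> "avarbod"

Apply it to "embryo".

Rule — move the last 2 characters to the front (rotate right by 2), then reverse the string.
"embryo" → "yoembr" → "rbmeoy".

rbmeoy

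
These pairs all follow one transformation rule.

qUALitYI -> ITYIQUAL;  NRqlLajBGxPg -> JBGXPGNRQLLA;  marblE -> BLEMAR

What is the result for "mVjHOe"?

Rule — swap the front and back halves of the string, then convert every letter to uppercase.
For "mVjHOe", step one produces "HOemVj"; step two turns that into "HOEMVJ".

HOEMVJ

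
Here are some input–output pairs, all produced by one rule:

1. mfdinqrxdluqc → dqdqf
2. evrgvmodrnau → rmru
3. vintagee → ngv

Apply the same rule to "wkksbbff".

kbw

The pattern: move the first 2 characters to the end (rotate left by 2), then keep one character in every 3, starting at position 1 (positions 1st, 4th, 7th, ...).
For "wkksbbff", step one produces "ksbbffwk"; step two turns that into "kbw".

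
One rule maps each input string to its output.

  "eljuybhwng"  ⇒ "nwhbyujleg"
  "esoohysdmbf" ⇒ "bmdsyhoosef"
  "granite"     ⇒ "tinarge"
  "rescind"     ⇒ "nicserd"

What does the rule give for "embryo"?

yrbmeo

The transformation: reverse the string, then move the first character to the end.
On "embryo" that produces "yrbmeo".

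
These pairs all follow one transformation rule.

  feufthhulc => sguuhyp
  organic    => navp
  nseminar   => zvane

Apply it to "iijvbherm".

iourez

The pattern: delete the first 3 characters, then shift every letter 13 places forward in the alphabet (wrapping around) — i.e. ROT13.
Starting from "iijvbherm": after the first operation, "vbherm"; after the second, "iourez".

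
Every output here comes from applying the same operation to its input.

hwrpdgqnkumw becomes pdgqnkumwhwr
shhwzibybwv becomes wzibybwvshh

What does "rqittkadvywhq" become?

ttkadvywhqrqi

The transformation: move the first 3 characters to the end (rotate left by 3).
For "rqittkadvywhq" the result is "ttkadvywhqrqi".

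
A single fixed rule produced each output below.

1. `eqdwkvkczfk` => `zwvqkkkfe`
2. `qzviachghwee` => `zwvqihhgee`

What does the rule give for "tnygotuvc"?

yvutton

Each output is the input with this applied: sort the characters into reverse alphabetical order, then delete the last 2 characters.
Working it through for "tnygotuvc": intermediate "yvuttongc", final "yvutton".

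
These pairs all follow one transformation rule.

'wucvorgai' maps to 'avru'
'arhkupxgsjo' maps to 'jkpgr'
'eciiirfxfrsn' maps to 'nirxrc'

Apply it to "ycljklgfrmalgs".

sjlfmlc

Rule — keep every other character starting from the second (positions 2nd, 4th, 6th, ...), then swap the first and last characters.
Starting from "ycljklgfrmalgs": after the first operation, "cjlfmls"; after the second, "sjlfmlc".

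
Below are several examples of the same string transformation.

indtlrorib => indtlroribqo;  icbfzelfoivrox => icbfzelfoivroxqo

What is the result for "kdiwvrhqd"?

kdiwvrhqdqo

Rule — append "qo".
So "kdiwvrhqd" becomes "kdiwvrhqdqo".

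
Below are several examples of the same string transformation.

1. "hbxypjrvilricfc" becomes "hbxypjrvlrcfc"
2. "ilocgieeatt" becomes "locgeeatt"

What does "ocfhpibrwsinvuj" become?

ocfhpbrwsnvuj

In each case the input is transformed by: remove every "i".
Doing the same to "ocfhpibrwsinvuj": "ocfhpbrwsnvuj".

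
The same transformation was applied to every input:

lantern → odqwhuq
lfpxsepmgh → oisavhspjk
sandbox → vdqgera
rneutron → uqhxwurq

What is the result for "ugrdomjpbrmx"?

The transformation: shift every letter 3 places forward in the alphabet (wrapping around).
On "ugrdomjpbrmx" that produces "xjugrpmseupa".

xjugrpmseupa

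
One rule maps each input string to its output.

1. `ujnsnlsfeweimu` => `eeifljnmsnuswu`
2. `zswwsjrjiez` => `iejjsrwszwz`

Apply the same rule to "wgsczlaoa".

aagcolwsz

The transformation: sort the characters into alphabetical order, then swap each adjacent pair of characters (1↔2, 3↔4, ...).
Working it through for "wgsczlaoa": intermediate "aacgloswz", final "aagcolwsz".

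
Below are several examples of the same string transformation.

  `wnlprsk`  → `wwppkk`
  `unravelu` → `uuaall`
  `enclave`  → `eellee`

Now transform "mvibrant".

mmbbnn

What's happening: keep one character in every 3, starting at position 1 (positions 1st, 4th, 7th, ...), then double every character.
For "mvibrant", step one produces "mbn"; step two turns that into "mmbbnn".
(Check on "enclave": → "ele" → "eellee" ✓)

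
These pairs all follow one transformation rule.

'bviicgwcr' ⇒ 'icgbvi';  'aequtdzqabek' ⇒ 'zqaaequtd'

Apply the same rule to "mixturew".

xtumi

In each case the input is transformed by: delete the last 3 characters, then move the last 3 characters to the front (rotate right by 3).
"mixturew" → "mixtu" → "xtumi".
(Check on "aequtdzqabek": → "aequtdzqa" → "zqaaequtd" ✓)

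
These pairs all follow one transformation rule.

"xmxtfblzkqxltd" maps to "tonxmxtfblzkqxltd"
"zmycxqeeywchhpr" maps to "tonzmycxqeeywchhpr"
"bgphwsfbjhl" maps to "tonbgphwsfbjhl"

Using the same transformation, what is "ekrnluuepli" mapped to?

tonekrnluuepli

Each output is the input with this applied: prepend "ton".
So "ekrnluuepli" becomes "tonekrnluuepli".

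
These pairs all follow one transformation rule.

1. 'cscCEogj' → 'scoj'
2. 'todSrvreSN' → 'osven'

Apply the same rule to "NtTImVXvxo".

The rule is to keep every other character starting from the second (positions 2nd, 4th, 6th, ...), then convert every letter to lowercase.
Starting from "NtTImVXvxo": after the first operation, "tIVvo"; after the second, "tivvo".
(Check on "cscCEogj": → "sCoj" → "scoj" ✓)

tivvo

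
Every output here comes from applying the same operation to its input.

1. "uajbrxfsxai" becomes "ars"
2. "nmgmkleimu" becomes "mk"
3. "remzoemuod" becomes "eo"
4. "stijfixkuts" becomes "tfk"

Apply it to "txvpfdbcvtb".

Looking at the pairs, the operation is to delete the last 3 characters, then keep one character in every 3, starting at position 2 (positions 2nd, 5th, 8th, ...).
Working it through for "txvpfdbcvtb": intermediate "txvpfdbc", final "xfc".

xfc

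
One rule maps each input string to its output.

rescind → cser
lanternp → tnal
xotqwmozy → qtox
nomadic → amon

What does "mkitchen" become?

tikm

In each case the input is transformed by: reverse the string, then keep only the last 4 characters.
For "mkitchen", step one produces "nehctikm"; step two turns that into "tikm".
(Check on "nomadic": → "cidamon" → "amon" ✓)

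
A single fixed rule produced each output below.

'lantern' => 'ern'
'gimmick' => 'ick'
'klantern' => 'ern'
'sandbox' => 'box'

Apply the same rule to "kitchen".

Rule — keep only the last 3 characters.
For "kitchen" the result is "hen".

hen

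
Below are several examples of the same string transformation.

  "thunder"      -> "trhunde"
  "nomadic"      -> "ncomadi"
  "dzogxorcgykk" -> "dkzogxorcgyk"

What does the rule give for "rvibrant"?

The transformation: swap the first and last characters, then move the last character to the front.
"rvibrant" → "rtvibran".

rtvibran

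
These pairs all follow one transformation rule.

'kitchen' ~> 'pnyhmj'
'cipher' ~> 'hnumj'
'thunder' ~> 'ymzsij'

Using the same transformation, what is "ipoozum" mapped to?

nuttez

What's happening: shift every letter 5 places forward in the alphabet (wrapping around), then delete the last character.
For "ipoozum", step one produces "nuttezr"; step two turns that into "nuttez".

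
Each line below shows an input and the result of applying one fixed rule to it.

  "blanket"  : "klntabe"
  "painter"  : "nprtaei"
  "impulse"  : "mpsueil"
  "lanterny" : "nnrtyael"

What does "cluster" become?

rstucel

Each output is the input with this applied: sort the characters into alphabetical order, then move the first 3 characters to the end (rotate left by 3).
On "cluster": the first step gives "celrstu", and the second then gives "rstucel".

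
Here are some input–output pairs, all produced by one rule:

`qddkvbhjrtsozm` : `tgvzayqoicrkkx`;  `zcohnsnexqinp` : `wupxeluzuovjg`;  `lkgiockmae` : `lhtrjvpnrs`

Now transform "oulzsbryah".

What's happening: shift every letter 7 places forward in the alphabet (wrapping around), then reverse the string.
Starting from "oulzsbryah": after the first operation, "vbsgziyfho"; after the second, "ohfyizgsbv".

ohfyizgsbv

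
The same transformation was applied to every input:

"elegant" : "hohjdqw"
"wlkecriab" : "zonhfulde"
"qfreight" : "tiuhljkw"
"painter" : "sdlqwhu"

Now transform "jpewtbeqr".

mshzwehtu

The transformation: shift every letter 3 places forward in the alphabet (wrapping around).
"jpewtbeqr" → "mshzwehtu".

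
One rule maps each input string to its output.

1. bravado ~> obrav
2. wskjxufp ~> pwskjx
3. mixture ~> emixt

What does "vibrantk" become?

kvibra

Looking at the pairs, the operation is to move the last 3 characters to the front (rotate right by 3), then delete the first 2 characters.
Applying that to "vibrantk" gives "kvibra".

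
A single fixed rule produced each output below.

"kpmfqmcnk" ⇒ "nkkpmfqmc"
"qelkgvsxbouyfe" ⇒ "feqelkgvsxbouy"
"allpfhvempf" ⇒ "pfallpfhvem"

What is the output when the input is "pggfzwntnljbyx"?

yxpggfzwntnljb

In each case the input is transformed by: move the last 2 characters to the front (rotate right by 2).
For "pggfzwntnljbyx" the result is "yxpggfzwntnljb".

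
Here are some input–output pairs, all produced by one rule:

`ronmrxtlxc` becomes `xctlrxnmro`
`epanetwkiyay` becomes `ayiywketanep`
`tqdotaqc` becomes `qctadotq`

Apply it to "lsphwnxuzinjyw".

ywnjzixuwnphls

What's happening: swap each adjacent pair of characters (1↔2, 3↔4, ...), then reverse the string.
Applying that to "lsphwnxuzinjyw" gives "ywnjzixuwnphls".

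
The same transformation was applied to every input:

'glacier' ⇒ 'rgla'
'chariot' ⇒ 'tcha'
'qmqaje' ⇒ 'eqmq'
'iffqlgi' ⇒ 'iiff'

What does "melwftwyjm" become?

mmel

The transformation: move the last character to the front, then keep only the first 4 characters.
Applying both steps to "melwftwyjm": "mmelwftwyj", then "mmel".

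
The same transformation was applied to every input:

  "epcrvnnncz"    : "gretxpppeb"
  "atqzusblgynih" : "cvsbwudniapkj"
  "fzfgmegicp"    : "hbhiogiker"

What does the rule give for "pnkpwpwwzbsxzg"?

rpmryryybduzbi

Looking at the pairs, the operation is to shift every letter 2 places forward in the alphabet (wrapping around).
Doing the same to "pnkpwpwwzbsxzg": "rpmryryybduzbi".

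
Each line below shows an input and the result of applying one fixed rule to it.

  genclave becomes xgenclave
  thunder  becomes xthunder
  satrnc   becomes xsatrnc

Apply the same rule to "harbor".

What's happening: prepend "x".
"harbor" → "xharbor".

xharbor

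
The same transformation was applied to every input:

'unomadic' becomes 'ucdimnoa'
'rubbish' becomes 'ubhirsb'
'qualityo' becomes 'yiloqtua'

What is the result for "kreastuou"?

uekorstua

What's happening: sort the characters into alphabetical order, then swap the first and last characters.
On "kreastuou" that produces "uekorstua".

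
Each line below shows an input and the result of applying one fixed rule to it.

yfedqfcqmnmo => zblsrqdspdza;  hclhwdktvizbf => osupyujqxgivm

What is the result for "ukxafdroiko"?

The transformation: move the last 2 characters to the front (rotate right by 2), then shift every letter 13 places forward in the alphabet (wrapping around) — i.e. ROT13.
Starting from "ukxafdroiko": after the first operation, "koukxafdroi"; after the second, "xbhxknsqebv".

xbhxknsqebv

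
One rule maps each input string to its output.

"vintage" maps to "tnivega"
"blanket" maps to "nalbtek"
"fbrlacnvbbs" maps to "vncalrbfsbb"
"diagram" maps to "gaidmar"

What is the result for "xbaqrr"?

abxrrq

Each output is the input with this applied: reverse the string, then move the first 3 characters to the end (rotate left by 3).
For "xbaqrr", step one produces "rrqabx"; step two turns that into "abxrrq".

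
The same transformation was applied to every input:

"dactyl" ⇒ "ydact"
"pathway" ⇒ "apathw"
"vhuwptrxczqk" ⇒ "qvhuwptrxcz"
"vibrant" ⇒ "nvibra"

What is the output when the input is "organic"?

iorgan

The rule is to delete the last character, then move the last character to the front.
For "organic", step one produces "organi"; step two turns that into "iorgan".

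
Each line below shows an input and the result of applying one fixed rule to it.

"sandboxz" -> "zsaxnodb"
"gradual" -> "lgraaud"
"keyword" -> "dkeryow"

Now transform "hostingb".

bhogsnti

Rule — swap the first and last characters, then take characters alternately from the front and the back (1st, last, 2nd, 2nd-last, ...).
Starting from "hostingb": after the first operation, "bostingh"; after the second, "bhogsnti".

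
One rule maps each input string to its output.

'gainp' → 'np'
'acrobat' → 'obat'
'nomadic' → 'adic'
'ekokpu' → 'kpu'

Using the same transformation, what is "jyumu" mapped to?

mu

The pattern: delete the first 3 characters.
Applying that to "jyumu" gives "mu".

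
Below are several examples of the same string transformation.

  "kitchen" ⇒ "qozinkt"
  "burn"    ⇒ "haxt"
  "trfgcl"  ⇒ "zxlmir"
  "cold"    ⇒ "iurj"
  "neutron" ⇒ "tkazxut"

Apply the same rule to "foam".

The transformation: shift every letter 6 places forward in the alphabet (wrapping around).
On "foam" that produces "lugs".

lugs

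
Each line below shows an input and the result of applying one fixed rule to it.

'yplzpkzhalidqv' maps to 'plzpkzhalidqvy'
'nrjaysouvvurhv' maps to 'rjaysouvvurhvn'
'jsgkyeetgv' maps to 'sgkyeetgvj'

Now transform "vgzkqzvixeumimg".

The pattern: move the first character to the end.
"vgzkqzvixeumimg" → "gzkqzvixeumimgv".

gzkqzvixeumimgv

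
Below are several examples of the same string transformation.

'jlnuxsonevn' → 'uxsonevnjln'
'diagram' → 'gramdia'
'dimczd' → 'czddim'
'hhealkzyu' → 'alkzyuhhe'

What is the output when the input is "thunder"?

nderthu

In each case the input is transformed by: move the first 3 characters to the end (rotate left by 3).
Doing the same to "thunder": "nderthu".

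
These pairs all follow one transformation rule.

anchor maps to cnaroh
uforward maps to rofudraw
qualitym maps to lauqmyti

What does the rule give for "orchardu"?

Each output is the input with this applied: reverse the string, then swap the front and back halves of the string.
On "orchardu": the first step gives "udrahcro", and the second then gives "hcroudra".

hcroudra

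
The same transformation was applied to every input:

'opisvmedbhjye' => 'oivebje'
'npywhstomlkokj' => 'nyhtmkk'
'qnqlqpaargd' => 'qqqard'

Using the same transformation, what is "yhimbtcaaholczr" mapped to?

yibcaocr

What's happening: keep every other character starting from the first (positions 1st, 3rd, 5th, ...).
Applying that to "yhimbtcaaholczr" gives "yibcaocr".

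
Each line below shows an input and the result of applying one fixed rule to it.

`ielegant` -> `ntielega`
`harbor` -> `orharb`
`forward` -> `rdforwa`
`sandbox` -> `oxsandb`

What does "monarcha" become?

hamonarc

In each case the input is transformed by: move the last 2 characters to the front (rotate right by 2).
Doing the same to "monarcha": "hamonarc".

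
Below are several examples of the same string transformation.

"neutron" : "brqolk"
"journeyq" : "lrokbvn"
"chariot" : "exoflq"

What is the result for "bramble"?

oxjyib

Each output is the input with this applied: delete the first character, then shift every letter 3 places backward in the alphabet (wrapping around).
Starting from "bramble": after the first operation, "ramble"; after the second, "oxjyib".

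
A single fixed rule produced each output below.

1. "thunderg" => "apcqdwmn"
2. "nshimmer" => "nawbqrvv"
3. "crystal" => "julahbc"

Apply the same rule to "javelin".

The rule is to shift every letter 9 places forward in the alphabet (wrapping around), then move the last 2 characters to the front (rotate right by 2).
On "javelin" that produces "rwsjenu".

rwsjenu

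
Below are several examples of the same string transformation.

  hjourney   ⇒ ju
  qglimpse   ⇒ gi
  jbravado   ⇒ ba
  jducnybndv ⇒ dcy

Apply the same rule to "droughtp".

Each output is the input with this applied: delete the last 3 characters, then keep every other character starting from the second (positions 2nd, 4th, 6th, ...).
Applying that to "droughtp" gives "ru".

ru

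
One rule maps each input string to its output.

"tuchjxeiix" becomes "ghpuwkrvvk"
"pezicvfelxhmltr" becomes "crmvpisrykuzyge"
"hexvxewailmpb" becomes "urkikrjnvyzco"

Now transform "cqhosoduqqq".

pdubfbqhddd

Rule — shift every letter 13 places forward in the alphabet (wrapping around) — i.e. ROT13.
"cqhosoduqqq" → "pdubfbqhddd".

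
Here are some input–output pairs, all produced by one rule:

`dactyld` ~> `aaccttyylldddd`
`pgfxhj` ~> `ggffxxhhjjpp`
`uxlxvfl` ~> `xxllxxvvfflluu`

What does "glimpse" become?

lliimmppsseegg

The rule is to double every character, then move the first 2 characters to the end (rotate left by 2).
For "glimpse" the result is "lliimmppsseegg".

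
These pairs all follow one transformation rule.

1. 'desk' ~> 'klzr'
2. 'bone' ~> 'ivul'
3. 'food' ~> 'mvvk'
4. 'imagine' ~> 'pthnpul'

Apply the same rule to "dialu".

kphsb

Rule — shift every letter 7 places forward in the alphabet (wrapping around).
"dialu" → "kphsb".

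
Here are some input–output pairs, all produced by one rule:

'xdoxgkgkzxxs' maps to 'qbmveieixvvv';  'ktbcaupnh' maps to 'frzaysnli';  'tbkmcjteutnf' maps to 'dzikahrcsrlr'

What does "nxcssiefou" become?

Each output is the input with this applied: shift every letter 2 places backward in the alphabet (wrapping around), then swap the first and last characters.
On "nxcssiefou": the first step gives "lvaqqgcdms", and the second then gives "svaqqgcdml".

svaqqgcdml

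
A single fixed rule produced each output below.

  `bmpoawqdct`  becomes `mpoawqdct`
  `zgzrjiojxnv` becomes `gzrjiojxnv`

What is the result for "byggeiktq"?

yggeiktq

Looking at the pairs, the operation is to delete the first character.
On "byggeiktq" that produces "yggeiktq".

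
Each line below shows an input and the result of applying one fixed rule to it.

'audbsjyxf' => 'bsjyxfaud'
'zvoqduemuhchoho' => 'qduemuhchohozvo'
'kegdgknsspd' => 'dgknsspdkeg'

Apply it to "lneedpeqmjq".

Rule — move the first 3 characters to the end (rotate left by 3).
Applying that to "lneedpeqmjq" gives "edpeqmjqlne".

edpeqmjqlne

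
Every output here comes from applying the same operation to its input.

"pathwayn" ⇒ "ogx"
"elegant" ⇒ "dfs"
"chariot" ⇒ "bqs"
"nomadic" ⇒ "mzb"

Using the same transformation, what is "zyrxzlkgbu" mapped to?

What's happening: keep one character in every 3, starting at position 1 (positions 1st, 4th, 7th, ...), then shift every letter 1 place backward in the alphabet (wrapping around).
"zyrxzlkgbu" → "ywjt".

ywjt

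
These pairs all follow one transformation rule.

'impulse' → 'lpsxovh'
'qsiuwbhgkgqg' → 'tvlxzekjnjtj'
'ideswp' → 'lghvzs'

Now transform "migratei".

Looking at the pairs, the operation is to shift every letter 3 places forward in the alphabet (wrapping around).
For "migratei" the result is "pljudwhl".

pljudwhl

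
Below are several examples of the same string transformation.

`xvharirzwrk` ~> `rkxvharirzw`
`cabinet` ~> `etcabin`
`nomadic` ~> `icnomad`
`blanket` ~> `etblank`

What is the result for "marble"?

lemarb

The pattern: move the last 2 characters to the front (rotate right by 2).
Doing the same to "marble": "lemarb".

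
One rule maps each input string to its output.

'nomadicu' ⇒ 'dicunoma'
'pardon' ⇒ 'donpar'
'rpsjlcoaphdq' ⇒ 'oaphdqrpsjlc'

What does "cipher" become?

The rule is to swap the front and back halves of the string.
So "cipher" becomes "hercip".

hercip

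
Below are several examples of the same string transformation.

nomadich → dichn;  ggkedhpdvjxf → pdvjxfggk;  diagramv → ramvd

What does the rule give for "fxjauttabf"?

ttabffx

In each case the input is transformed by: swap the front and back halves of the string, then delete the last 3 characters.
On "fxjauttabf": the first step gives "ttabffxjau", and the second then gives "ttabffx".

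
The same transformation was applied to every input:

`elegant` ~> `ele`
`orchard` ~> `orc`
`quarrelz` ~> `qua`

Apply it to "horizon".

hor

Looking at the pairs, the operation is to keep only the first 3 characters.
Applying that to "horizon" gives "hor".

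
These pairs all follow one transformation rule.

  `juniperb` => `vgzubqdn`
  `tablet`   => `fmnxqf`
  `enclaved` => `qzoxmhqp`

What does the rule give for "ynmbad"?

kzynmp

The rule is to shift every letter 12 places forward in the alphabet (wrapping around).
Applying that to "ynmbad" gives "kzynmp".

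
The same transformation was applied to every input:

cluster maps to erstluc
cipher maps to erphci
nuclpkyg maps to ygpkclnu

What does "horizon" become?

What's happening: reverse the string, then swap each adjacent pair of characters (1↔2, 3↔4, ...).
"horizon" → "noziroh" → "onizorh".

onizorh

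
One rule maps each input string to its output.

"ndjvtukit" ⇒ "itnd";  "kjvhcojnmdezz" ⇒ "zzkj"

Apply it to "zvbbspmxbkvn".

vnzv

The pattern: move the last 2 characters to the front (rotate right by 2), then keep only the first 4 characters.
On "zvbbspmxbkvn": the first step gives "vnzvbbspmxbk", and the second then gives "vnzv".
(Check on "kjvhcojnmdezz": → "zzkjvhcojnmde" → "zzkj" ✓)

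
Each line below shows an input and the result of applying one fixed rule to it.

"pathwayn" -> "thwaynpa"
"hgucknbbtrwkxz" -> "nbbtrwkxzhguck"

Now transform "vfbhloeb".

Each output is the input with this applied: swap the front and back halves of the string, then move the last 2 characters to the front (rotate right by 2).
For "vfbhloeb", step one produces "loebvfbh"; step two turns that into "bhloebvf".

bhloebvf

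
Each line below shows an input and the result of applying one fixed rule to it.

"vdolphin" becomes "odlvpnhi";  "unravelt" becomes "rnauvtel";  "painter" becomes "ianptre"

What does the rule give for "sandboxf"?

In each case the input is transformed by: move the first 2 characters to the end (rotate left by 2), then take characters alternately from the front and the back (1st, last, 2nd, 2nd-last, ...).
On "sandboxf": the first step gives "ndboxfsa", and the second then gives "nadsbfox".

nadsbfox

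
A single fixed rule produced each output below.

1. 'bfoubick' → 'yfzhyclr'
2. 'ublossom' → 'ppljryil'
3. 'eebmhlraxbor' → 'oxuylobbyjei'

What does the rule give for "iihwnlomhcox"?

In each case the input is transformed by: shift every letter 3 places backward in the alphabet (wrapping around), then swap the front and back halves of the string.
For "iihwnlomhcox", step one produces "ffetkiljezlu"; step two turns that into "ljezluffetki".

ljezluffetki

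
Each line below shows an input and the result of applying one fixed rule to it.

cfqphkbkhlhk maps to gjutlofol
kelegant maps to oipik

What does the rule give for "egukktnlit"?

Each output is the input with this applied: delete the last 3 characters, then shift every letter 4 places forward in the alphabet (wrapping around).
"egukktnlit" → "egukktn" → "ikyooxr".

ikyooxr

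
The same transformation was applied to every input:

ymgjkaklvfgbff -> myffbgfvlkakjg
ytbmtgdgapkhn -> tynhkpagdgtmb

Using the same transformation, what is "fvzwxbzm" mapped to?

The transformation: reverse the string, then move the last 2 characters to the front (rotate right by 2).
Working it through for "fvzwxbzm": intermediate "mzbxwzvf", final "vfmzbxwz".

vfmzbxwz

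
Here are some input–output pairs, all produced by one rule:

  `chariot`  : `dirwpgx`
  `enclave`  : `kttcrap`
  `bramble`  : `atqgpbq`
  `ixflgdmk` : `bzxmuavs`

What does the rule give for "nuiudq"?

Each output is the input with this applied: move the last 2 characters to the front (rotate right by 2), then shift every letter 11 places backward in the alphabet (wrapping around).
For "nuiudq", step one produces "dqnuiu"; step two turns that into "sfcjxj".

sfcjxj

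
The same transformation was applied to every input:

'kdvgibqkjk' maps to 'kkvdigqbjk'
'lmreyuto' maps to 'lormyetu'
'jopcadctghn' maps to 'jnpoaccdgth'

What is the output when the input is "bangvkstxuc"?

Looking at the pairs, the operation is to move the last character to the front, then swap each adjacent pair of characters (1↔2, 3↔4, ...).
Applying both steps to "bangvkstxuc": "cbangvkstxu", then "bcnavgskxtu".
(Check on "kdvgibqkjk": → "kkdvgibqkj" → "kkvdigqbjk" ✓)

bcnavgskxtu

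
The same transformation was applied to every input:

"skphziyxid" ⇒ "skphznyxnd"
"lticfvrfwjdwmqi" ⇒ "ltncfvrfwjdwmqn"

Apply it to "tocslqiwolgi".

The rule is to replace every "i" with "n".
For "tocslqiwolgi" the result is "tocslqnwolgn".

tocslqnwolgn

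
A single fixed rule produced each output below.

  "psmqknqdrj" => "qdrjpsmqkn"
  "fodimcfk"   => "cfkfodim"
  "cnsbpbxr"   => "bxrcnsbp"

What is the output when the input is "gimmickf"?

ckfgimmi

Looking at the pairs, the operation is to move the first character to the end, then swap the front and back halves of the string.
For "gimmickf", step one produces "immickfg"; step two turns that into "ckfgimmi".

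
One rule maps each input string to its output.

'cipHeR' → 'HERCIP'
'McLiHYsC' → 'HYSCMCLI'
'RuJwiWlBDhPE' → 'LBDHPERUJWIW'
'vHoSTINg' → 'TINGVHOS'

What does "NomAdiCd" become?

DICDNOMA

Looking at the pairs, the operation is to swap the front and back halves of the string, then convert every letter to uppercase.
Working it through for "NomAdiCd": intermediate "diCdNomA", final "DICDNOMA".
(Check on "vHoSTINg": → "TINgvHoS" → "TINGVHOS" ✓)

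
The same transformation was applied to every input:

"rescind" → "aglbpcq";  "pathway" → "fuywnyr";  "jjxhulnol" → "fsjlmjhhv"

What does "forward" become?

In each case the input is transformed by: shift every letter 2 places backward in the alphabet (wrapping around), then move the first 3 characters to the end (rotate left by 3).
Applying that to "forward" gives "uypbdmp".

uypbdmp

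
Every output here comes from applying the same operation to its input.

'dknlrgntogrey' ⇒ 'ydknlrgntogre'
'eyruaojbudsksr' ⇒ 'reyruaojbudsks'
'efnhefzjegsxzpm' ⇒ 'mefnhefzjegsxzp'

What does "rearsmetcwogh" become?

Rule — move the last character to the front.
So "rearsmetcwogh" becomes "hrearsmetcwog".

hrearsmetcwog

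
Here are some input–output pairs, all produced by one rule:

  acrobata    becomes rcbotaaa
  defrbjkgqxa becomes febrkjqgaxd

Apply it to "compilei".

moipelci

The pattern: move the first character to the end, then swap each adjacent pair of characters (1↔2, 3↔4, ...).
Working it through for "compilei": intermediate "ompileic", final "moipelci".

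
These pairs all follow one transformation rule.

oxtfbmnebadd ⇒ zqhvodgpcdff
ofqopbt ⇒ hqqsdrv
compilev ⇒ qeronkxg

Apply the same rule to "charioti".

The pattern: shift every letter 2 places forward in the alphabet (wrapping around), then swap each adjacent pair of characters (1↔2, 3↔4, ...).
For "charioti", step one produces "ejctkqvk"; step two turns that into "jetcqkkv".

jetcqkkv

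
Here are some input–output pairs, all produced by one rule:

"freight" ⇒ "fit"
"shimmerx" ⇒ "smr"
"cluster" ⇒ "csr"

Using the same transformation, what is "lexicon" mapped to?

lin

The pattern: keep one character in every 3, starting at position 1 (positions 1st, 4th, 7th, ...).
So "lexicon" becomes "lin".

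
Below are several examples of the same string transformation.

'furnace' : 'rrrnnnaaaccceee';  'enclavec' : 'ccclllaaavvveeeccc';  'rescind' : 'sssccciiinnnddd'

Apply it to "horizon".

The transformation: delete the first 2 characters, then repeat every character 3 times.
Working it through for "horizon": intermediate "rizon", final "rrriiizzzooonnn".

rrriiizzzooonnn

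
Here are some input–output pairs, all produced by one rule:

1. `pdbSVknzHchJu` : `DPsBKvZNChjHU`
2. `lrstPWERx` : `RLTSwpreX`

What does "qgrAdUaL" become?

GQaRuDlA

The transformation: flip the case of every letter, then swap each adjacent pair of characters (1↔2, 3↔4, ...).
Working it through for "qgrAdUaL": intermediate "QGRaDuAl", final "GQaRuDlA".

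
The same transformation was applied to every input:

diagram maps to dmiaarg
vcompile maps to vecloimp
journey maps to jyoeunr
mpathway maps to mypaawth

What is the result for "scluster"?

srceltus

The rule is to take characters alternately from the front and the back (1st, last, 2nd, 2nd-last, ...).
"scluster" → "srceltus".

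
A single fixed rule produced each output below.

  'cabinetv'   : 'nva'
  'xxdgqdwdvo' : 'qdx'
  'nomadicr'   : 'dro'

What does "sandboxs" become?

bsa

The transformation: keep one character in every 3, starting at position 2 (positions 2nd, 5th, 8th, ...), then move the first character to the end.
Applying that to "sandboxs" gives "bsa".
(Check on "xxdgqdwdvo": → "xqd" → "qdx" ✓)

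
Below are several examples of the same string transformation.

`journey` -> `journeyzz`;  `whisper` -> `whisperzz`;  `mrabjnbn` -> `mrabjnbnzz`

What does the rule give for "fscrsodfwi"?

fscrsodfwizz

The pattern: append "zz".
On "fscrsodfwi" that produces "fscrsodfwizz".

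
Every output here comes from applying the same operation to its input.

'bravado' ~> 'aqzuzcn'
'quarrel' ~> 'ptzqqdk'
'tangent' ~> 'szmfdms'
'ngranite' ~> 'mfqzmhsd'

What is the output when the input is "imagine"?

Rule — shift every letter 1 place backward in the alphabet (wrapping around).
Doing the same to "imagine": "hlzfhmd".

hlzfhmd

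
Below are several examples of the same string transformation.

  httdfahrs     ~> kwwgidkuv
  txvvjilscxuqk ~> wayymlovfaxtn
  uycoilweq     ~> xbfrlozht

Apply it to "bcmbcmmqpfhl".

efpefpptsiko

The pattern: shift every letter 3 places forward in the alphabet (wrapping around).
"bcmbcmmqpfhl" → "efpefpptsiko".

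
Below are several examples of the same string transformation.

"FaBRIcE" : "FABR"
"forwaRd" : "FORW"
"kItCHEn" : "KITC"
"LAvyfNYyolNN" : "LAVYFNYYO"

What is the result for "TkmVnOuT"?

TKMVN

What's happening: delete the last 3 characters, then convert every letter to uppercase.
Applying both steps to "TkmVnOuT": "TkmVn", then "TKMVN".
(Check on "forwaRd": → "forw" → "FORW" ✓)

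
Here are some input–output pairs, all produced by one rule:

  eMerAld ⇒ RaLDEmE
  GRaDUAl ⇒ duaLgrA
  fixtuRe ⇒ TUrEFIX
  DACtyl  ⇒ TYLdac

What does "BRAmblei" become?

MBLEIbra

The transformation: flip the case of every letter, then move the first 3 characters to the end (rotate left by 3).
"BRAmblei" → "braMBLEI" → "MBLEIbra".
(Check on "DACtyl": → "dacTYL" → "TYLdac" ✓)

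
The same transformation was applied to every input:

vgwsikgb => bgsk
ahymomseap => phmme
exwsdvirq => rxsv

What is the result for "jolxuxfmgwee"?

The transformation: keep every other character starting from the second (positions 2nd, 4th, 6th, ...), then move the last character to the front.
On "jolxuxfmgwee": the first step gives "oxxmwe", and the second then gives "eoxxmw".

eoxxmw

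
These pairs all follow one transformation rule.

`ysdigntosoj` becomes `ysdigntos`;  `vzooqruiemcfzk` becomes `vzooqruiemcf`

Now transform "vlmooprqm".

What's happening: delete the last 2 characters.
Doing the same to "vlmooprqm": "vlmoopr".

vlmoopr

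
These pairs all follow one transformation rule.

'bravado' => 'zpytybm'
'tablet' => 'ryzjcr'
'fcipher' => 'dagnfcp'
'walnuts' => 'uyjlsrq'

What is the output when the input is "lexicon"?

The rule is to shift every letter 2 places backward in the alphabet (wrapping around).
Doing the same to "lexicon": "jcvgaml".

jcvgaml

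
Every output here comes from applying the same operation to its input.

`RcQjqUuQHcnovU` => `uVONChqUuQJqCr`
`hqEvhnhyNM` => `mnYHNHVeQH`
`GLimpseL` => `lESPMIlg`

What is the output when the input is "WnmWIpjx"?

XJPiwMNw

The rule is to reverse the string, then flip the case of every letter.
On "WnmWIpjx": the first step gives "xjpIWmnW", and the second then gives "XJPiwMNw".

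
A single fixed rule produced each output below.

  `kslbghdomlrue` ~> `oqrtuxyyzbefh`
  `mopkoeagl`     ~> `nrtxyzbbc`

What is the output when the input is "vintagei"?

nrtvvagi

In each case the input is transformed by: sort the characters into alphabetical order, then shift every letter 13 places forward in the alphabet (wrapping around) — i.e. ROT13.
On "vintagei": the first step gives "aegiintv", and the second then gives "nrtvvagi".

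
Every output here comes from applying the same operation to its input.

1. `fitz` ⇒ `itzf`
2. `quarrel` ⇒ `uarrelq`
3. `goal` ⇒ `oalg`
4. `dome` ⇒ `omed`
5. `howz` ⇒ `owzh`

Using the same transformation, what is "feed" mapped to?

eedf

The transformation: move the first character to the end.
"feed" → "eedf".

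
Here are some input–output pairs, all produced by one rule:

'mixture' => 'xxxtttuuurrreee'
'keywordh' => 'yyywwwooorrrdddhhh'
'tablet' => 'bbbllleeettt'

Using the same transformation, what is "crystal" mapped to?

In each case the input is transformed by: delete the first 2 characters, then repeat every character 3 times.
Applying both steps to "crystal": "ystal", then "yyyssstttaaalll".

yyyssstttaaalll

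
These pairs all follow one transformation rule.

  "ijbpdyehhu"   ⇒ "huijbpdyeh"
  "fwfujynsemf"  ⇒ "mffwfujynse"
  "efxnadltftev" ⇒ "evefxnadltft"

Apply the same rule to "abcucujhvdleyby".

byabcucujhvdley

What's happening: move the last 2 characters to the front (rotate right by 2).
On "abcucujhvdleyby" that produces "byabcucujhvdley".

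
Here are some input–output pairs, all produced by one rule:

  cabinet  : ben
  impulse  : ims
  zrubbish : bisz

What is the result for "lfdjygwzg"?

Rule — sort the characters into alphabetical order, then keep every other character starting from the second (positions 2nd, 4th, 6th, ...).
Applying both steps to "lfdjygwzg": "dfggjlwyz", then "fgly".
(Check on "impulse": → "eilmpsu" → "ims" ✓)

fgly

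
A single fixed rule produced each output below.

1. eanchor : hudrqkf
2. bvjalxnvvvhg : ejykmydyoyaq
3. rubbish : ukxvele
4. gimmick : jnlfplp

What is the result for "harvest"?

kwdvuhy

The rule is to take characters alternately from the front and the back (1st, last, 2nd, 2nd-last, ...), then shift every letter 3 places forward in the alphabet (wrapping around).
Applying both steps to "harvest": "htasrev", then "kwdvuhy".
(Check on "gimmick": → "gkicmim" → "jnlfplp" ✓)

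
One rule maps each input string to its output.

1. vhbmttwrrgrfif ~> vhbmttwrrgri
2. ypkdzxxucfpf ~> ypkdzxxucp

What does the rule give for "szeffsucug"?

szesucug

Each output is the input with this applied: remove every "f".
For "szeffsucug" the result is "szesucug".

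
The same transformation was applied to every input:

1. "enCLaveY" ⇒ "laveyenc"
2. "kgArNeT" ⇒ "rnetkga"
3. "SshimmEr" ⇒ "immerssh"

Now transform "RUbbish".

The pattern: move the first 3 characters to the end (rotate left by 3), then convert every letter to lowercase.
Applying both steps to "RUbbish": "bishRUb", then "bishrub".

bishrub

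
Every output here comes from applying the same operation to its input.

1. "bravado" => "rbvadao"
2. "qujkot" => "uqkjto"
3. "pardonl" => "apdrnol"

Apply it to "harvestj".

What's happening: swap each adjacent pair of characters (1↔2, 3↔4, ...).
For "harvestj" the result is "ahvrsejt".

ahvrsejt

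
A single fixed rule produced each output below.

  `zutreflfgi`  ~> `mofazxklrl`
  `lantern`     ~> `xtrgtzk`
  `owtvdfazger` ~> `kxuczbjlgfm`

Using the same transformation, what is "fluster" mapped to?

kxlrayz

Rule — move the last 2 characters to the front (rotate right by 2), then shift every letter 6 places forward in the alphabet (wrapping around).
On "fluster": the first step gives "erflust", and the second then gives "kxlrayz".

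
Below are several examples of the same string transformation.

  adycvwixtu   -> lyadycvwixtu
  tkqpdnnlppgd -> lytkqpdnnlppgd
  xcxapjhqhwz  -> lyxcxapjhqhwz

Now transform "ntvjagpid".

The rule is to prepend "ly".
Doing the same to "ntvjagpid": "lyntvjagpid".

lyntvjagpid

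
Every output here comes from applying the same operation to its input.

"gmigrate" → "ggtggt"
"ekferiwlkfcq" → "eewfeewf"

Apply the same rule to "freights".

In each case the input is transformed by: keep one character in every 3, starting at position 1 (positions 1st, 4th, 7th, ...), then write the whole string twice.
For "freights", step one produces "fit"; step two turns that into "fitfit".

fitfit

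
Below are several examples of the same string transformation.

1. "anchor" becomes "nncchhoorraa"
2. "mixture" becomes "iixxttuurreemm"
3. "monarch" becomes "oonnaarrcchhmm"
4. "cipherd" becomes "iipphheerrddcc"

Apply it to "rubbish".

The transformation: move the first character to the end, then double every character.
Starting from "rubbish": after the first operation, "ubbishr"; after the second, "uubbbbiisshhrr".

uubbbbiisshhrr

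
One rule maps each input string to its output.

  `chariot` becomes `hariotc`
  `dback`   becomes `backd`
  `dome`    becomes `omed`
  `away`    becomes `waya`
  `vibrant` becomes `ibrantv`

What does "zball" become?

ballz

What's happening: move the first character to the end.
Applying that to "zball" gives "ballz".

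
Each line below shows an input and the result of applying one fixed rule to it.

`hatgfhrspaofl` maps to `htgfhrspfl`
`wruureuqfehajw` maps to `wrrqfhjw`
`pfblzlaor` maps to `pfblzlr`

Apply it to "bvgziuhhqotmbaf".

bvgzhhqtmbf

Looking at the pairs, the operation is to remove every vowel.
For "bvgziuhhqotmbaf" the result is "bvgzhhqtmbf".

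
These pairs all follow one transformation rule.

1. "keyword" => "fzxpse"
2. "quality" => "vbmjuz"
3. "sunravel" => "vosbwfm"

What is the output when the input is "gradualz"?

sbevbma

What's happening: shift every letter 1 place forward in the alphabet (wrapping around), then delete the first character.
"gradualz" → "hsbevbma" → "sbevbma".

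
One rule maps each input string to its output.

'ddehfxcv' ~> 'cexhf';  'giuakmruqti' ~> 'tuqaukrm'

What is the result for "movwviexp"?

Rule — take characters alternately from the front and the back (1st, last, 2nd, 2nd-last, ...), then delete the first 3 characters.
On "movwviexp": the first step gives "mpoxvewiv", and the second then gives "xvewiv".
(Check on "ddehfxcv": → "dvdcexhf" → "cexhf" ✓)

xvewiv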